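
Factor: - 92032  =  -2^7 * 719^1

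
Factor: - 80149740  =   - 2^2*3^1*5^1*11^1 * 121439^1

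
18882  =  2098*9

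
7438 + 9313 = 16751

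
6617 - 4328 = 2289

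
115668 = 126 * 918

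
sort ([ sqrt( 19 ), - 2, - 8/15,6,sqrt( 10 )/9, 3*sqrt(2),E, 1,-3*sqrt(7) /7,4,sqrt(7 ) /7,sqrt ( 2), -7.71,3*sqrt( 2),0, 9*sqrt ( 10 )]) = [ - 7.71, -2, - 3*sqrt(7 ) /7, - 8/15, 0,sqrt( 10 ) /9,  sqrt( 7) /7, 1, sqrt(2),E,4,3*sqrt (2 ) , 3 * sqrt (2), sqrt (19 ),6,9*sqrt( 10) ]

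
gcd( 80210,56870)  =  10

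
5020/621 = 5020/621 = 8.08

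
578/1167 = 578/1167= 0.50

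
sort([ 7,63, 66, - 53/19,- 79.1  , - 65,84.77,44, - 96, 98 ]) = [-96, - 79.1,- 65 ,  -  53/19 , 7 , 44, 63, 66, 84.77 , 98]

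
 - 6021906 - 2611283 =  - 8633189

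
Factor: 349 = 349^1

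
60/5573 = 60/5573 = 0.01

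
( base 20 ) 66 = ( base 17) 77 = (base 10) 126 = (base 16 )7E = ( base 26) 4M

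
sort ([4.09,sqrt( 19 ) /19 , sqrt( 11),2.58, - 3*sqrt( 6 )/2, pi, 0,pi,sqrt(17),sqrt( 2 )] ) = [ - 3*sqrt ( 6) /2 , 0,sqrt ( 19)/19,sqrt(2),2.58, pi,pi , sqrt(11 ),4.09,sqrt(17)]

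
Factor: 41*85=3485 = 5^1 * 17^1*41^1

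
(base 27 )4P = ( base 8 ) 205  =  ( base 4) 2011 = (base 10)133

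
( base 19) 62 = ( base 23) 51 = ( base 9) 138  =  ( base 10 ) 116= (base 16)74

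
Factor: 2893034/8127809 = 2^1*23^(-1)*89^1*193^( - 1)*1831^( - 1)*16253^1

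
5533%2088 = 1357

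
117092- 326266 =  - 209174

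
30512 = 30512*1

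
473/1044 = 473/1044 = 0.45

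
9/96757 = 9/96757 = 0.00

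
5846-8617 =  - 2771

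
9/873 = 1/97 = 0.01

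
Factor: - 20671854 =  - 2^1*3^1*7^1*31^1 * 15877^1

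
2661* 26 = 69186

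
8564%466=176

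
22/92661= 22/92661 = 0.00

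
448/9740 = 112/2435 = 0.05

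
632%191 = 59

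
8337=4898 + 3439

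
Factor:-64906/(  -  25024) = 2^(  -  5) * 83^1=83/32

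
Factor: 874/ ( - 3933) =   -  2/9 = - 2^1*3^(-2)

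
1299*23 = 29877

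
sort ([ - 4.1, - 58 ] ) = [ - 58, - 4.1 ]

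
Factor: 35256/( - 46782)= - 52/69 = - 2^2*3^( - 1 ) * 13^1*23^( - 1 ) 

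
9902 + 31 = 9933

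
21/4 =5 + 1/4 =5.25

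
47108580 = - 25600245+72708825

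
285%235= 50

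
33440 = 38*880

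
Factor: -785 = - 5^1*157^1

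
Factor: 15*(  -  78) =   -  1170 =- 2^1*3^2*5^1*13^1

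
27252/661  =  41 + 151/661= 41.23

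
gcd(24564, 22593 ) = 3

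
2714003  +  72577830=75291833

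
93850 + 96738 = 190588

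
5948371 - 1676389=4271982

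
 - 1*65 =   -  65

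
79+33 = 112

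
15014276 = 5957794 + 9056482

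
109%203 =109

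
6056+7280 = 13336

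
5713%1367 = 245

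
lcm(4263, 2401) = 208887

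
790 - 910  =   - 120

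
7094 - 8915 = -1821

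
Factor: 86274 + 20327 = 106601  =  11^2 * 881^1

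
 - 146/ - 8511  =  146/8511 = 0.02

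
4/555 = 4/555= 0.01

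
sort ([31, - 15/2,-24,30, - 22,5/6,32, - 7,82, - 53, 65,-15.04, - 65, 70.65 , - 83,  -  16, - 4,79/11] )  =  [ - 83, - 65,-53,-24,-22, - 16, - 15.04, - 15/2,-7, - 4,  5/6,79/11,30,31,32, 65,70.65,82]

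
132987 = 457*291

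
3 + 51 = 54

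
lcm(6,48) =48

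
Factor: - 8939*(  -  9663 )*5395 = 3^1* 5^1*7^1*13^1*83^1*1277^1*3221^1 = 466006920015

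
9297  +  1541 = 10838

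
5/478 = 5/478 = 0.01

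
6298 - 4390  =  1908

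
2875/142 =20 + 35/142 = 20.25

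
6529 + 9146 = 15675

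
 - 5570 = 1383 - 6953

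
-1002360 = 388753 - 1391113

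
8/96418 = 4/48209 = 0.00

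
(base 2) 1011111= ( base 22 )47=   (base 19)50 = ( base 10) 95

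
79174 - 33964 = 45210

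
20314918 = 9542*2129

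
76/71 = 76/71 = 1.07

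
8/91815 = 8/91815 = 0.00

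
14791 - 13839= 952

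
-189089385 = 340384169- 529473554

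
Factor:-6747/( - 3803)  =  3^1*13^1*173^1*3803^( - 1)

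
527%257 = 13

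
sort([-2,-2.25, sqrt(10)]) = [-2.25,-2, sqrt( 10) ]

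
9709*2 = 19418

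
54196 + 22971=77167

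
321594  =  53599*6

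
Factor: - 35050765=-5^1*137^1*51169^1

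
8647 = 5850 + 2797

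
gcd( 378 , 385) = 7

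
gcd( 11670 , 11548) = 2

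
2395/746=2395/746 = 3.21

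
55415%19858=15699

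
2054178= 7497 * 274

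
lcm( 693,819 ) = 9009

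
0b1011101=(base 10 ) 93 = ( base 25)3I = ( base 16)5D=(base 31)30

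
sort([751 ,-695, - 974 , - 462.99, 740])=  [ - 974, - 695, - 462.99, 740, 751]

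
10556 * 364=3842384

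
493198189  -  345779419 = 147418770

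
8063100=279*28900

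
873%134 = 69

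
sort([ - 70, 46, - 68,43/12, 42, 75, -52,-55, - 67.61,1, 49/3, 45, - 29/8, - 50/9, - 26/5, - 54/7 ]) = [-70, - 68, -67.61, - 55, - 52, - 54/7, - 50/9, - 26/5, - 29/8, 1,43/12, 49/3,42,45,46, 75]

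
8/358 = 4/179 = 0.02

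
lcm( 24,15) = 120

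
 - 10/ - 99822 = 5/49911 = 0.00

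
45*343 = 15435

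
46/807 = 46/807 = 0.06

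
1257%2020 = 1257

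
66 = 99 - 33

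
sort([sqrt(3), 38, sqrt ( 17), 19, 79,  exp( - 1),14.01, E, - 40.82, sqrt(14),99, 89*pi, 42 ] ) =[ - 40.82,exp(-1), sqrt( 3), E,sqrt( 14),sqrt ( 17), 14.01,19, 38,42 , 79,99,89 *pi ]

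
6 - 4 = 2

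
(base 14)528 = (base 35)t1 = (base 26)1d2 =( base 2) 1111111000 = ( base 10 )1016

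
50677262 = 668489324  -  617812062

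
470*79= 37130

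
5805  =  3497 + 2308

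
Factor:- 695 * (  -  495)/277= 3^2*5^2*11^1*139^1*277^( - 1 )= 344025/277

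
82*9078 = 744396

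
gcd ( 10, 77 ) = 1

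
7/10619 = 1/1517 = 0.00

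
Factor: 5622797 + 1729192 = 3^1*2450663^1  =  7351989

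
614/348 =307/174 = 1.76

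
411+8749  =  9160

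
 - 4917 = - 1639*3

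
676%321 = 34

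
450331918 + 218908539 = 669240457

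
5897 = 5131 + 766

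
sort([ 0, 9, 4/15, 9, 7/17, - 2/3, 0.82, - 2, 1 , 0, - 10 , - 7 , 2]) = [ - 10, - 7,-2, - 2/3, 0, 0, 4/15 , 7/17,0.82, 1,2, 9,9 ]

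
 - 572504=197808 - 770312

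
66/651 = 22/217 = 0.10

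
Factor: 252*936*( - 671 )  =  -158270112 = -2^5*3^4*7^1 * 11^1*13^1*61^1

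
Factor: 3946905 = 3^2*5^1 * 139^1*631^1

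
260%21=8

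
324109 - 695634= - 371525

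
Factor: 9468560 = 2^4*5^1*71^1 *1667^1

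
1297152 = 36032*36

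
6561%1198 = 571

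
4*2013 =8052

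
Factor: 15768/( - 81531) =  - 1752/9059= -2^3*3^1*73^1*9059^ ( - 1 )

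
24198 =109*222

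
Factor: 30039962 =2^1*41^1*366341^1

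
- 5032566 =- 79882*63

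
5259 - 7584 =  - 2325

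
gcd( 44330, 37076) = 806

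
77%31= 15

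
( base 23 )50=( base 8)163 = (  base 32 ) 3j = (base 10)115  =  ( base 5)430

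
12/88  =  3/22 =0.14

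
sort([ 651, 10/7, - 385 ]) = [-385, 10/7,651 ]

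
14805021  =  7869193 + 6935828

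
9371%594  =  461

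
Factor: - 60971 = -19^1*3209^1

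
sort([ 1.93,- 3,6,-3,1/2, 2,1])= [ - 3, - 3,1/2, 1,  1.93,2,6 ]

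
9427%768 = 211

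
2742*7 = 19194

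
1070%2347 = 1070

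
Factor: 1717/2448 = 101/144=2^( - 4 )*3^( - 2)*101^1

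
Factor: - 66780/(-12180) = 159/29 = 3^1*29^(-1 )*53^1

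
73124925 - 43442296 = 29682629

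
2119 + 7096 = 9215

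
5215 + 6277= 11492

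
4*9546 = 38184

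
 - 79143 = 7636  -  86779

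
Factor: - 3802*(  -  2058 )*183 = 2^2*3^2*7^3*61^1*1901^1 = 1431886428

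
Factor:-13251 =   -  3^1*7^1 * 631^1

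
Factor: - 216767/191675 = -5^( - 2 )*11^(-1)* 311^1  =  - 311/275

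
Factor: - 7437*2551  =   - 18971787 = - 3^1*37^1*67^1*2551^1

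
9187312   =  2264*4058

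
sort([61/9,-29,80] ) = [  -  29, 61/9,  80] 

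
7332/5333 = 7332/5333= 1.37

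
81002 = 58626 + 22376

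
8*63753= 510024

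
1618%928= 690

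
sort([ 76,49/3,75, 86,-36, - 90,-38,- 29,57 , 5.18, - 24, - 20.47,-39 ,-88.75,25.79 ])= [ - 90, -88.75, - 39 , -38,-36, -29,  -  24,-20.47,  5.18,49/3,  25.79, 57,75,  76,86]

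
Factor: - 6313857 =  - 3^1*11^1*293^1*653^1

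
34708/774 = 17354/387 = 44.84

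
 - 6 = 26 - 32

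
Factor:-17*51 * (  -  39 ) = 3^2*13^1*17^2 = 33813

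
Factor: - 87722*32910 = -2886931020  =  - 2^2* 3^1*  5^1*23^1*1097^1 * 1907^1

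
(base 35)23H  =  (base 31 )2KU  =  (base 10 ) 2572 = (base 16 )A0C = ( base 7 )10333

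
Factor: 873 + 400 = 19^1*67^1 = 1273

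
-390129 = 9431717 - 9821846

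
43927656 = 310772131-266844475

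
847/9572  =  847/9572 = 0.09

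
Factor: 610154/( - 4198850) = - 305077/2099425 = -5^( - 2) * 47^1*79^ ( - 1)*1063^( - 1 )*6491^1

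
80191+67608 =147799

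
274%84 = 22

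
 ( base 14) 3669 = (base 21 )10b9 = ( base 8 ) 22435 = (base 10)9501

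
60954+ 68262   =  129216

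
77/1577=77/1577 = 0.05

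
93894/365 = 93894/365 = 257.24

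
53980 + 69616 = 123596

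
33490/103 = 325 + 15/103=325.15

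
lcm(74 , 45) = 3330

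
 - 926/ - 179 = 926/179= 5.17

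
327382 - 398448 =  - 71066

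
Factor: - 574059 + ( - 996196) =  - 1570255 = - 5^1*19^1*16529^1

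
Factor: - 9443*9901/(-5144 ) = 2^ (- 3 )*7^1*19^1*71^1*643^(  -  1 )*9901^1 = 93495143/5144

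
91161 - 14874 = 76287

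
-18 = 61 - 79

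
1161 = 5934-4773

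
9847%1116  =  919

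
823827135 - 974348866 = - 150521731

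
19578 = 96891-77313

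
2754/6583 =2754/6583=0.42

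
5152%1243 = 180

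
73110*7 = 511770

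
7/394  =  7/394=0.02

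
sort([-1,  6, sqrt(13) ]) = [- 1,sqrt( 13 ),  6]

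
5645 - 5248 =397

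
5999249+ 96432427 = 102431676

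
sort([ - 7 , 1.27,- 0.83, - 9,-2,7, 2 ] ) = [-9, - 7, - 2  , - 0.83 , 1.27, 2,7 ]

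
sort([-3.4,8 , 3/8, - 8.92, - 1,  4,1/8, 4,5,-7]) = [-8.92, - 7, - 3.4,-1,1/8,3/8, 4,4,  5, 8]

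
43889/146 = 300+89/146 = 300.61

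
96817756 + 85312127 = 182129883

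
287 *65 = 18655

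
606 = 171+435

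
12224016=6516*1876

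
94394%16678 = 11004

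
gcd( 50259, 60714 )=3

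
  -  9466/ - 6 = 1577 + 2/3 = 1577.67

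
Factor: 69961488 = 2^4*3^1*101^1*14431^1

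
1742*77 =134134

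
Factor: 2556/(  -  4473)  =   -4/7 = - 2^2*7^(-1)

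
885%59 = 0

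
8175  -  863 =7312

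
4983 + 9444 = 14427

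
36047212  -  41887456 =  - 5840244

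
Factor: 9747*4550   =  44348850 = 2^1*3^3*5^2* 7^1 * 13^1*19^2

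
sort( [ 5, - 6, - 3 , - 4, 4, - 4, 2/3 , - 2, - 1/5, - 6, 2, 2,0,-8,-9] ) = [  -  9, - 8 , - 6, - 6, - 4,  -  4,  -  3, -2, - 1/5,0, 2/3 , 2,2,4,5 ] 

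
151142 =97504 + 53638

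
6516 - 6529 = -13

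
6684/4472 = 1 + 553/1118= 1.49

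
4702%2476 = 2226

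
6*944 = 5664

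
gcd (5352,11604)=12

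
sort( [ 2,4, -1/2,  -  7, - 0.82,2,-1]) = [  -  7,-1, - 0.82, - 1/2,2, 2,4 ] 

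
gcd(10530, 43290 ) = 1170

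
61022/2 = 30511=30511.00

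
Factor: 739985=5^1*147997^1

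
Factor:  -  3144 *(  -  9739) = 30619416 = 2^3 * 3^1*131^1*9739^1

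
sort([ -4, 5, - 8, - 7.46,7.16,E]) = [ - 8, - 7.46, - 4 , E, 5,7.16]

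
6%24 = 6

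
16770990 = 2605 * 6438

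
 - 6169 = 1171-7340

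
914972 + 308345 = 1223317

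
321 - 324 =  - 3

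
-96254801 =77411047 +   -  173665848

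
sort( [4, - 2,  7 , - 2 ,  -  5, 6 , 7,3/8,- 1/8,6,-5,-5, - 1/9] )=[-5,-5,- 5, - 2, - 2,  -  1/8, - 1/9, 3/8,4, 6, 6,7, 7 ] 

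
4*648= 2592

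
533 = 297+236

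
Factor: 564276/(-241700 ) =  - 141069/60425 = - 3^1*5^( - 2 ) * 59^1 * 797^1*2417^( - 1) 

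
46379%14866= 1781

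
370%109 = 43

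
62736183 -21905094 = 40831089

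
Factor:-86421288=-2^3 * 3^1*3600887^1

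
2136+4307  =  6443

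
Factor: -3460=-2^2*5^1*173^1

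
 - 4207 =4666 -8873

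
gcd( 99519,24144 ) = 3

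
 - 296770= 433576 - 730346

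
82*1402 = 114964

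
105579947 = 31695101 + 73884846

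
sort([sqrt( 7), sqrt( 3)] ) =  [ sqrt( 3),  sqrt (7)] 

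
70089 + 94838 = 164927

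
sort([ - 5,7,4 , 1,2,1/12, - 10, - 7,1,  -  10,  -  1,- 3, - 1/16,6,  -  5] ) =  [ - 10 , - 10, - 7,  -  5, - 5, - 3, - 1, - 1/16, 1/12, 1,1,2,4, 6,7] 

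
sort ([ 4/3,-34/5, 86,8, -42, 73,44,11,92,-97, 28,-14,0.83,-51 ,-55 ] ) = [ - 97,  -  55,-51,-42 ,-14,-34/5, 0.83,4/3,8,11, 28, 44,73,86,92 ] 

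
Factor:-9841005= - 3^2 * 5^1*29^1* 7541^1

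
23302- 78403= -55101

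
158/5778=79/2889 = 0.03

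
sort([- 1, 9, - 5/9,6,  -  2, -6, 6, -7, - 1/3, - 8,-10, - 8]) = [ - 10,- 8, - 8,-7,-6, - 2,-1, - 5/9,- 1/3, 6, 6 , 9] 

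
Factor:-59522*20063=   -  1194189886 = -2^1*20063^1*29761^1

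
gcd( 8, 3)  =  1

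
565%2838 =565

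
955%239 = 238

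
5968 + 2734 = 8702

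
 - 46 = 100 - 146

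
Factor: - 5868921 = - 3^1*593^1* 3299^1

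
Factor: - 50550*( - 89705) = 4534587750 =2^1*3^1 * 5^3*7^1  *11^1 * 233^1 * 337^1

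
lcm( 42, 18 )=126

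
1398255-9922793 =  - 8524538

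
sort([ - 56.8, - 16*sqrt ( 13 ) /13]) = [-56.8, - 16* sqrt ( 13 )/13]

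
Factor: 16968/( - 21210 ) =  - 2^2*5^(-1 ) = - 4/5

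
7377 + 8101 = 15478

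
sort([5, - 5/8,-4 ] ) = [ - 4,-5/8  ,  5]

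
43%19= 5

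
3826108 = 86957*44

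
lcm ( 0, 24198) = 0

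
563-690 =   -  127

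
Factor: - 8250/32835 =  -2^1*5^2*199^( - 1) = - 50/199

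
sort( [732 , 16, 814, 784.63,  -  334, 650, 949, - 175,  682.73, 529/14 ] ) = [ - 334, - 175, 16,529/14,650, 682.73,732, 784.63, 814,949 ] 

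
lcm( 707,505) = 3535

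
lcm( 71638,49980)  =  2149140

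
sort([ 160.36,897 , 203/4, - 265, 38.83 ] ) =[ - 265, 38.83, 203/4, 160.36,897 ] 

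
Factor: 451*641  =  289091 = 11^1*41^1* 641^1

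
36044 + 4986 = 41030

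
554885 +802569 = 1357454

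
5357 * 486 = 2603502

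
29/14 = 29/14=2.07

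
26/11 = 2 + 4/11 = 2.36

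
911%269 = 104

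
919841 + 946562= 1866403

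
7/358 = 7/358 = 0.02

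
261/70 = 261/70 = 3.73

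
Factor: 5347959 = 3^1*197^1*9049^1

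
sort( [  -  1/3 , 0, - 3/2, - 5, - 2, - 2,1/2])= [ - 5 , - 2, - 2, - 3/2, - 1/3,0,1/2 ] 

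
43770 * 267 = 11686590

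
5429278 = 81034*67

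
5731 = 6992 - 1261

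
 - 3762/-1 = 3762/1 = 3762.00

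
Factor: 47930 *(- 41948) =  - 2^3*5^1 * 4793^1 * 10487^1  =  - 2010567640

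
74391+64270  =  138661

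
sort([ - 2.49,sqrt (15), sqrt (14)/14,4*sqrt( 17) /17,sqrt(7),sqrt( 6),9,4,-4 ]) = [ - 4, - 2.49,sqrt( 14)/14,4*sqrt(17 ) /17,sqrt (6) , sqrt( 7 ),sqrt( 15),4, 9 ] 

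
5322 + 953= 6275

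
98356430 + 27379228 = 125735658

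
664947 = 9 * 73883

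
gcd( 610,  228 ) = 2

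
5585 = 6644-1059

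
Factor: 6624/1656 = 4   =  2^2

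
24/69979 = 24/69979 =0.00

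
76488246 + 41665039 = 118153285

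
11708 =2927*4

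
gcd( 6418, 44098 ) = 2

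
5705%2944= 2761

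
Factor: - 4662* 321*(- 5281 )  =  7903027062 = 2^1*3^3 * 7^1  *37^1*107^1*5281^1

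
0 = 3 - 3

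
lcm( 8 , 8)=8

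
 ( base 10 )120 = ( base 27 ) 4C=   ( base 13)93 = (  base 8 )170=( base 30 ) 40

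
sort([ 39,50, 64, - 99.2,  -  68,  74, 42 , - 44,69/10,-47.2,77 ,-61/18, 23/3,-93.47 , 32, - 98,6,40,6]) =[ - 99.2, - 98, - 93.47, - 68, - 47.2,-44, - 61/18,6,6,69/10,23/3,32 , 39,40 , 42,50,64,74,77]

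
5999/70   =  857/10 = 85.70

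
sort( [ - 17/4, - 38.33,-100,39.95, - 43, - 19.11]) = [-100, - 43,  -  38.33,-19.11  , - 17/4,39.95]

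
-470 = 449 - 919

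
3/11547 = 1/3849= 0.00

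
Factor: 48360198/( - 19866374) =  - 24180099/9933187 = - 3^1*11^ ( - 1) *67^1*120299^1*903017^( -1 ) 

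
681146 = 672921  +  8225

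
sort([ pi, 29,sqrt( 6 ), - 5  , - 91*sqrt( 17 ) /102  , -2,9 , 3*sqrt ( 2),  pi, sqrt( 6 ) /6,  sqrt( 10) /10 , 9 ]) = [ - 5, - 91*sqrt( 17 ) /102, - 2 , sqrt(10)/10,sqrt( 6)/6,  sqrt( 6), pi,  pi,3*sqrt( 2 ),9,9,29 ] 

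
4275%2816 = 1459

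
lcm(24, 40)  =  120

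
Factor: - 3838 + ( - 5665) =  - 13^1 * 17^1*43^1 = - 9503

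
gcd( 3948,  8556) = 12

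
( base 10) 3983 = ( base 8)7617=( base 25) 698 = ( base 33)3ln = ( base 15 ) 12a8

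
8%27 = 8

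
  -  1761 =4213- 5974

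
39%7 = 4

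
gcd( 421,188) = 1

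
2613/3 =871 = 871.00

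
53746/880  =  61 + 3/40 = 61.08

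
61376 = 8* 7672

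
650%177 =119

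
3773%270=263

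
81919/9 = 81919/9 = 9102.11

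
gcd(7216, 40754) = 82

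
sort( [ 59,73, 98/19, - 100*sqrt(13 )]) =[ - 100*sqrt( 13),98/19 , 59,73]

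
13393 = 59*227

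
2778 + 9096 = 11874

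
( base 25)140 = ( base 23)18c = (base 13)43a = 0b1011010101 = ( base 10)725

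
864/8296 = 108/1037 = 0.10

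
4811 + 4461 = 9272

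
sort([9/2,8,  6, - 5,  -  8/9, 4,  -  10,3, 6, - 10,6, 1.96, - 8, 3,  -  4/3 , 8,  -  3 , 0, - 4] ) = [ - 10,  -  10, - 8,-5, - 4, - 3,  -  4/3, - 8/9,0, 1.96, 3 , 3,4,  9/2, 6, 6, 6, 8,8]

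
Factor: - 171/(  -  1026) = 1/6 = 2^( - 1) * 3^(-1)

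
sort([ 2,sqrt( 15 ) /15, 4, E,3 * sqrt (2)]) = [ sqrt (15 )/15,2, E, 4, 3*sqrt(2) ]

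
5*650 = 3250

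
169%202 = 169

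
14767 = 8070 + 6697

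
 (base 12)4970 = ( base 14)3044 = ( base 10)8292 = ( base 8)20144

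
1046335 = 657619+388716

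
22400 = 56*400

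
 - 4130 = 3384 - 7514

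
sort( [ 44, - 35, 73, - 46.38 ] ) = [ - 46.38, - 35,44, 73] 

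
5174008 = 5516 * 938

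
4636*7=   32452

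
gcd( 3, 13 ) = 1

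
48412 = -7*( - 6916)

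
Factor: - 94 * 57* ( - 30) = 2^2*3^2*5^1*19^1* 47^1 = 160740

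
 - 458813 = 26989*(-17) 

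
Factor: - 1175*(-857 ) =1006975 = 5^2*47^1 * 857^1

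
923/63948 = 923/63948 = 0.01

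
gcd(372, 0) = 372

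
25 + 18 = 43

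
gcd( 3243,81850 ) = 1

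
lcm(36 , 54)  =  108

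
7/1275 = 7/1275 = 0.01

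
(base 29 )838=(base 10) 6823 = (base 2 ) 1101010100111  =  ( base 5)204243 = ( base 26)a2b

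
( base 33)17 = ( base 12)34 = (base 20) 20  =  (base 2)101000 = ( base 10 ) 40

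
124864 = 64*1951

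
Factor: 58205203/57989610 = 2^( - 1 )*3^( - 2 )*5^(-1)*23^1 * 83^( - 1 )*1109^( - 1)*361523^1= 8315029/8284230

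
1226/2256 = 613/1128 = 0.54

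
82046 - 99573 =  - 17527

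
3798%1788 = 222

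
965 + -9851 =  - 8886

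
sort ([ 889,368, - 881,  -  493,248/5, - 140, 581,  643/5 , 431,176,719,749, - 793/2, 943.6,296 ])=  [ - 881, - 493, - 793/2, - 140,248/5 , 643/5,176,  296,368, 431, 581, 719, 749, 889,943.6]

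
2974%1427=120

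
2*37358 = 74716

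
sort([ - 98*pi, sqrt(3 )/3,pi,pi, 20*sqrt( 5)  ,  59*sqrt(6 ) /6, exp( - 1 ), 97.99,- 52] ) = [  -  98*pi, - 52,  exp( - 1), sqrt(3 ) /3, pi,pi, 59*sqrt(6 ) /6, 20*sqrt(5), 97.99] 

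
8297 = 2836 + 5461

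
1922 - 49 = 1873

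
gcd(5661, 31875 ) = 51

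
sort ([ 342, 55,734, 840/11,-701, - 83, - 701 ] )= [  -  701, - 701, - 83,55,840/11, 342,734]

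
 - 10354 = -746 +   -  9608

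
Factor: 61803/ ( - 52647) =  - 3^3*23^(-1 ) = - 27/23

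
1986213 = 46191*43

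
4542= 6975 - 2433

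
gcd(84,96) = 12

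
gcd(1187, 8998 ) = 1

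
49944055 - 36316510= 13627545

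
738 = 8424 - 7686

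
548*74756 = 40966288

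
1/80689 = 1/80689 = 0.00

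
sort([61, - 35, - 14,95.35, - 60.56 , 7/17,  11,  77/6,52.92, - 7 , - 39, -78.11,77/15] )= [ - 78.11,-60.56, - 39, - 35, - 14,-7,7/17, 77/15 , 11, 77/6, 52.92,61,95.35 ]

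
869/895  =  869/895= 0.97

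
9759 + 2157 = 11916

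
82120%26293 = 3241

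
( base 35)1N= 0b111010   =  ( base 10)58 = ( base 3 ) 2011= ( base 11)53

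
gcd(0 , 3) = 3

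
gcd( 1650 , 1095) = 15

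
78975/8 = 9871 + 7/8 = 9871.88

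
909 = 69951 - 69042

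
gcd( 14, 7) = 7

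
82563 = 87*949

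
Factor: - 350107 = - 350107^1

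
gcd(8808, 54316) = 1468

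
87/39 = 2 + 3/13 = 2.23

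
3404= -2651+6055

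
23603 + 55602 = 79205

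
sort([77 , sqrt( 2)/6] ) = [sqrt( 2)/6, 77] 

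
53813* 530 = 28520890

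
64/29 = 2 + 6/29  =  2.21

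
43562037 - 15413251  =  28148786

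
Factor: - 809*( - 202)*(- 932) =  - 152305576 = - 2^3 * 101^1*233^1 * 809^1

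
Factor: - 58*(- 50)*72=208800 = 2^5*3^2 * 5^2*29^1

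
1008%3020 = 1008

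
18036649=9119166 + 8917483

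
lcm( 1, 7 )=7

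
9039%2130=519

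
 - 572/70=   -  9 + 29/35 = - 8.17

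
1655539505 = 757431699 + 898107806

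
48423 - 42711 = 5712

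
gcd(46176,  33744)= 1776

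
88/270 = 44/135 = 0.33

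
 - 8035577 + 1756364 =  - 6279213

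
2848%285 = 283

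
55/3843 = 55/3843 = 0.01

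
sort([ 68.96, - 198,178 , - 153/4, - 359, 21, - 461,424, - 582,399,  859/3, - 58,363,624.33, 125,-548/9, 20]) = [ - 582, - 461 , - 359, - 198 , - 548/9, - 58, - 153/4,20,21,68.96,125, 178,859/3,363,399,424, 624.33 ] 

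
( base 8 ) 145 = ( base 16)65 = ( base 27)3K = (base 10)101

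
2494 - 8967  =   - 6473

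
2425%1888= 537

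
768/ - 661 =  - 768/661=-1.16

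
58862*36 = 2119032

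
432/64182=72/10697 = 0.01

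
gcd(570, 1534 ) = 2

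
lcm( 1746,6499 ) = 116982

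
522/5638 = 261/2819 = 0.09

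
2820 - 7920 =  - 5100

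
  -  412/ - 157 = 412/157  =  2.62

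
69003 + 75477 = 144480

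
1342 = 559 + 783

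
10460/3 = 3486 + 2/3 = 3486.67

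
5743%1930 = 1883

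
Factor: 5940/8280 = 33/46   =  2^(-1)* 3^1*11^1  *23^( - 1)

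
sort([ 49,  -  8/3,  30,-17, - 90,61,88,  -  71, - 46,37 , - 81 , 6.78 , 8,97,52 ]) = [ - 90, - 81, - 71 , - 46, - 17, - 8/3,6.78 , 8,30,37,49, 52,61,88, 97] 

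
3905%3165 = 740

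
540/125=4 + 8/25=4.32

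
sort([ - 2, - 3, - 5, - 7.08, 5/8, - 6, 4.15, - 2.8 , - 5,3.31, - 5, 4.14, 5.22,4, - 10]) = [ - 10, - 7.08, - 6, - 5, - 5 , - 5,-3,-2.8,  -  2, 5/8, 3.31, 4, 4.14, 4.15, 5.22]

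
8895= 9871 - 976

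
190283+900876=1091159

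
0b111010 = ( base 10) 58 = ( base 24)2A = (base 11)53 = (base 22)2E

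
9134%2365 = 2039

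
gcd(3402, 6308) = 2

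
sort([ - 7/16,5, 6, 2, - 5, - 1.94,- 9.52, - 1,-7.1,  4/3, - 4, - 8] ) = [-9.52, - 8, - 7.1,- 5, - 4, - 1.94,  -  1, - 7/16, 4/3, 2, 5, 6 ]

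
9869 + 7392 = 17261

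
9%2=1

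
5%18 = 5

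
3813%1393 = 1027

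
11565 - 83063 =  - 71498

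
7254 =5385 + 1869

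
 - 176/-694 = 88/347 = 0.25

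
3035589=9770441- 6734852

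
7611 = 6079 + 1532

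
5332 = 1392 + 3940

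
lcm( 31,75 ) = 2325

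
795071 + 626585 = 1421656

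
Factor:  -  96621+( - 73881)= - 170502=- 2^1 * 3^1*157^1*181^1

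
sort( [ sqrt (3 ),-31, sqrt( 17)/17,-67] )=[ - 67, - 31, sqrt( 17)/17, sqrt (3 ) ] 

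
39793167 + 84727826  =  124520993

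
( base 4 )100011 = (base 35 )te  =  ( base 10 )1029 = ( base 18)333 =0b10000000101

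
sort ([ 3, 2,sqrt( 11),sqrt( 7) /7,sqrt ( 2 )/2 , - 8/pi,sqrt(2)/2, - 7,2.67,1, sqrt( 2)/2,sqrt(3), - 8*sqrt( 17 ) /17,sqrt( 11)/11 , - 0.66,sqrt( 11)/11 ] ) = [ - 7, -8/pi, - 8 * sqrt(17)/17, - 0.66,sqrt( 11) /11, sqrt( 11)/11,sqrt(7 ) /7, sqrt(2)/2, sqrt( 2 ) /2,sqrt( 2 ) /2,1,  sqrt( 3),2,2.67, 3, sqrt (11 )]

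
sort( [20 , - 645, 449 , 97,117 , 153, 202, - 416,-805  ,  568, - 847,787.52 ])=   [- 847 , - 805 , - 645,  -  416, 20, 97, 117,153,202,449,568,787.52] 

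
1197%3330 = 1197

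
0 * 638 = 0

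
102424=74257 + 28167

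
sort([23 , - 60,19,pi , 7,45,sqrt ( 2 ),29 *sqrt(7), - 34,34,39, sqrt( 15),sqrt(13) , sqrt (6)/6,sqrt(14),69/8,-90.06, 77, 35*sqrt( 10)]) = [ - 90.06, - 60, - 34,sqrt(6 ) /6,sqrt (2 ), pi,  sqrt( 13) , sqrt(14),sqrt( 15),7,69/8,19,23,34,39, 45,29*sqrt( 7),77,35 * sqrt (10)]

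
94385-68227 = 26158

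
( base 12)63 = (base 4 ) 1023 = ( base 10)75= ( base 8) 113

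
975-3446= -2471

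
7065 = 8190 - 1125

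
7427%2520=2387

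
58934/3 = 58934/3 =19644.67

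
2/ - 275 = -2/275 = - 0.01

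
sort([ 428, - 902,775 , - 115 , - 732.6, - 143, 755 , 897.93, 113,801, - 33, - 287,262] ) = [ - 902, - 732.6,-287 , - 143, - 115, - 33,  113,262,428, 755,775,801,897.93]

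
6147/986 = 6147/986 = 6.23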